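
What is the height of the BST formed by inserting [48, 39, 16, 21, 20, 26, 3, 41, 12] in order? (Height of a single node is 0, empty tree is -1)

Insertion order: [48, 39, 16, 21, 20, 26, 3, 41, 12]
Tree (level-order array): [48, 39, None, 16, 41, 3, 21, None, None, None, 12, 20, 26]
Compute height bottom-up (empty subtree = -1):
  height(12) = 1 + max(-1, -1) = 0
  height(3) = 1 + max(-1, 0) = 1
  height(20) = 1 + max(-1, -1) = 0
  height(26) = 1 + max(-1, -1) = 0
  height(21) = 1 + max(0, 0) = 1
  height(16) = 1 + max(1, 1) = 2
  height(41) = 1 + max(-1, -1) = 0
  height(39) = 1 + max(2, 0) = 3
  height(48) = 1 + max(3, -1) = 4
Height = 4


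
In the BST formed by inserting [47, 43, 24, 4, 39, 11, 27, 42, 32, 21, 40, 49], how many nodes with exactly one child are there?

Tree built from: [47, 43, 24, 4, 39, 11, 27, 42, 32, 21, 40, 49]
Tree (level-order array): [47, 43, 49, 24, None, None, None, 4, 39, None, 11, 27, 42, None, 21, None, 32, 40]
Rule: These are nodes with exactly 1 non-null child.
Per-node child counts:
  node 47: 2 child(ren)
  node 43: 1 child(ren)
  node 24: 2 child(ren)
  node 4: 1 child(ren)
  node 11: 1 child(ren)
  node 21: 0 child(ren)
  node 39: 2 child(ren)
  node 27: 1 child(ren)
  node 32: 0 child(ren)
  node 42: 1 child(ren)
  node 40: 0 child(ren)
  node 49: 0 child(ren)
Matching nodes: [43, 4, 11, 27, 42]
Count of nodes with exactly one child: 5


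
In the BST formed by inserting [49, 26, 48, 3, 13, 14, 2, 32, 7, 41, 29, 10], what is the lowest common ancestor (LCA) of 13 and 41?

Tree insertion order: [49, 26, 48, 3, 13, 14, 2, 32, 7, 41, 29, 10]
Tree (level-order array): [49, 26, None, 3, 48, 2, 13, 32, None, None, None, 7, 14, 29, 41, None, 10]
In a BST, the LCA of p=13, q=41 is the first node v on the
root-to-leaf path with p <= v <= q (go left if both < v, right if both > v).
Walk from root:
  at 49: both 13 and 41 < 49, go left
  at 26: 13 <= 26 <= 41, this is the LCA
LCA = 26


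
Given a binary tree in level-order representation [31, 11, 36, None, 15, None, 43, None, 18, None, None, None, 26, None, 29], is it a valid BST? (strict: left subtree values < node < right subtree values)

Level-order array: [31, 11, 36, None, 15, None, 43, None, 18, None, None, None, 26, None, 29]
Validate using subtree bounds (lo, hi): at each node, require lo < value < hi,
then recurse left with hi=value and right with lo=value.
Preorder trace (stopping at first violation):
  at node 31 with bounds (-inf, +inf): OK
  at node 11 with bounds (-inf, 31): OK
  at node 15 with bounds (11, 31): OK
  at node 18 with bounds (15, 31): OK
  at node 26 with bounds (18, 31): OK
  at node 29 with bounds (26, 31): OK
  at node 36 with bounds (31, +inf): OK
  at node 43 with bounds (36, +inf): OK
No violation found at any node.
Result: Valid BST


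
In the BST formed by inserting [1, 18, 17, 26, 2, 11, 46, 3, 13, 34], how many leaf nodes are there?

Tree built from: [1, 18, 17, 26, 2, 11, 46, 3, 13, 34]
Tree (level-order array): [1, None, 18, 17, 26, 2, None, None, 46, None, 11, 34, None, 3, 13]
Rule: A leaf has 0 children.
Per-node child counts:
  node 1: 1 child(ren)
  node 18: 2 child(ren)
  node 17: 1 child(ren)
  node 2: 1 child(ren)
  node 11: 2 child(ren)
  node 3: 0 child(ren)
  node 13: 0 child(ren)
  node 26: 1 child(ren)
  node 46: 1 child(ren)
  node 34: 0 child(ren)
Matching nodes: [3, 13, 34]
Count of leaf nodes: 3


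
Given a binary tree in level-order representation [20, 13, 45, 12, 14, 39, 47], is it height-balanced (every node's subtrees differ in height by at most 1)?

Tree (level-order array): [20, 13, 45, 12, 14, 39, 47]
Definition: a tree is height-balanced if, at every node, |h(left) - h(right)| <= 1 (empty subtree has height -1).
Bottom-up per-node check:
  node 12: h_left=-1, h_right=-1, diff=0 [OK], height=0
  node 14: h_left=-1, h_right=-1, diff=0 [OK], height=0
  node 13: h_left=0, h_right=0, diff=0 [OK], height=1
  node 39: h_left=-1, h_right=-1, diff=0 [OK], height=0
  node 47: h_left=-1, h_right=-1, diff=0 [OK], height=0
  node 45: h_left=0, h_right=0, diff=0 [OK], height=1
  node 20: h_left=1, h_right=1, diff=0 [OK], height=2
All nodes satisfy the balance condition.
Result: Balanced


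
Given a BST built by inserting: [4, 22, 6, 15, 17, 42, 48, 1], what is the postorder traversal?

Tree insertion order: [4, 22, 6, 15, 17, 42, 48, 1]
Tree (level-order array): [4, 1, 22, None, None, 6, 42, None, 15, None, 48, None, 17]
Postorder traversal: [1, 17, 15, 6, 48, 42, 22, 4]


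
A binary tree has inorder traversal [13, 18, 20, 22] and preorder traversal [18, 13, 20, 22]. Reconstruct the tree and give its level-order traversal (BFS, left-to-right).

Inorder:  [13, 18, 20, 22]
Preorder: [18, 13, 20, 22]
Algorithm: preorder visits root first, so consume preorder in order;
for each root, split the current inorder slice at that value into
left-subtree inorder and right-subtree inorder, then recurse.
Recursive splits:
  root=18; inorder splits into left=[13], right=[20, 22]
  root=13; inorder splits into left=[], right=[]
  root=20; inorder splits into left=[], right=[22]
  root=22; inorder splits into left=[], right=[]
Reconstructed level-order: [18, 13, 20, 22]


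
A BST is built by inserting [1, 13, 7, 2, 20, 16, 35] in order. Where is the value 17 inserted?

Starting tree (level order): [1, None, 13, 7, 20, 2, None, 16, 35]
Insertion path: 1 -> 13 -> 20 -> 16
Result: insert 17 as right child of 16
Final tree (level order): [1, None, 13, 7, 20, 2, None, 16, 35, None, None, None, 17]


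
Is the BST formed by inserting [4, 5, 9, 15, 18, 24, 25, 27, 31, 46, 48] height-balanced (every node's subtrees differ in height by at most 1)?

Tree (level-order array): [4, None, 5, None, 9, None, 15, None, 18, None, 24, None, 25, None, 27, None, 31, None, 46, None, 48]
Definition: a tree is height-balanced if, at every node, |h(left) - h(right)| <= 1 (empty subtree has height -1).
Bottom-up per-node check:
  node 48: h_left=-1, h_right=-1, diff=0 [OK], height=0
  node 46: h_left=-1, h_right=0, diff=1 [OK], height=1
  node 31: h_left=-1, h_right=1, diff=2 [FAIL (|-1-1|=2 > 1)], height=2
  node 27: h_left=-1, h_right=2, diff=3 [FAIL (|-1-2|=3 > 1)], height=3
  node 25: h_left=-1, h_right=3, diff=4 [FAIL (|-1-3|=4 > 1)], height=4
  node 24: h_left=-1, h_right=4, diff=5 [FAIL (|-1-4|=5 > 1)], height=5
  node 18: h_left=-1, h_right=5, diff=6 [FAIL (|-1-5|=6 > 1)], height=6
  node 15: h_left=-1, h_right=6, diff=7 [FAIL (|-1-6|=7 > 1)], height=7
  node 9: h_left=-1, h_right=7, diff=8 [FAIL (|-1-7|=8 > 1)], height=8
  node 5: h_left=-1, h_right=8, diff=9 [FAIL (|-1-8|=9 > 1)], height=9
  node 4: h_left=-1, h_right=9, diff=10 [FAIL (|-1-9|=10 > 1)], height=10
Node 31 violates the condition: |-1 - 1| = 2 > 1.
Result: Not balanced


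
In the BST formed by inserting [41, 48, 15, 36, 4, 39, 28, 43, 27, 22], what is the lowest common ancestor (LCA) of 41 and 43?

Tree insertion order: [41, 48, 15, 36, 4, 39, 28, 43, 27, 22]
Tree (level-order array): [41, 15, 48, 4, 36, 43, None, None, None, 28, 39, None, None, 27, None, None, None, 22]
In a BST, the LCA of p=41, q=43 is the first node v on the
root-to-leaf path with p <= v <= q (go left if both < v, right if both > v).
Walk from root:
  at 41: 41 <= 41 <= 43, this is the LCA
LCA = 41


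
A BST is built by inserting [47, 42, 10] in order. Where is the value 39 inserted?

Starting tree (level order): [47, 42, None, 10]
Insertion path: 47 -> 42 -> 10
Result: insert 39 as right child of 10
Final tree (level order): [47, 42, None, 10, None, None, 39]


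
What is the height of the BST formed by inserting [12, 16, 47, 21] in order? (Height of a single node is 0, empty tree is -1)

Insertion order: [12, 16, 47, 21]
Tree (level-order array): [12, None, 16, None, 47, 21]
Compute height bottom-up (empty subtree = -1):
  height(21) = 1 + max(-1, -1) = 0
  height(47) = 1 + max(0, -1) = 1
  height(16) = 1 + max(-1, 1) = 2
  height(12) = 1 + max(-1, 2) = 3
Height = 3


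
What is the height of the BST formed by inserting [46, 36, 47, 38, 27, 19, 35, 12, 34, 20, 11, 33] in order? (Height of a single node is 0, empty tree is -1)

Insertion order: [46, 36, 47, 38, 27, 19, 35, 12, 34, 20, 11, 33]
Tree (level-order array): [46, 36, 47, 27, 38, None, None, 19, 35, None, None, 12, 20, 34, None, 11, None, None, None, 33]
Compute height bottom-up (empty subtree = -1):
  height(11) = 1 + max(-1, -1) = 0
  height(12) = 1 + max(0, -1) = 1
  height(20) = 1 + max(-1, -1) = 0
  height(19) = 1 + max(1, 0) = 2
  height(33) = 1 + max(-1, -1) = 0
  height(34) = 1 + max(0, -1) = 1
  height(35) = 1 + max(1, -1) = 2
  height(27) = 1 + max(2, 2) = 3
  height(38) = 1 + max(-1, -1) = 0
  height(36) = 1 + max(3, 0) = 4
  height(47) = 1 + max(-1, -1) = 0
  height(46) = 1 + max(4, 0) = 5
Height = 5


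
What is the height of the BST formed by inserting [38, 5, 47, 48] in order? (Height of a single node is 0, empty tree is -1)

Insertion order: [38, 5, 47, 48]
Tree (level-order array): [38, 5, 47, None, None, None, 48]
Compute height bottom-up (empty subtree = -1):
  height(5) = 1 + max(-1, -1) = 0
  height(48) = 1 + max(-1, -1) = 0
  height(47) = 1 + max(-1, 0) = 1
  height(38) = 1 + max(0, 1) = 2
Height = 2


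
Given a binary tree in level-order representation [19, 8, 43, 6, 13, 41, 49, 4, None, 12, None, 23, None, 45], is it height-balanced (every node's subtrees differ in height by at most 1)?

Tree (level-order array): [19, 8, 43, 6, 13, 41, 49, 4, None, 12, None, 23, None, 45]
Definition: a tree is height-balanced if, at every node, |h(left) - h(right)| <= 1 (empty subtree has height -1).
Bottom-up per-node check:
  node 4: h_left=-1, h_right=-1, diff=0 [OK], height=0
  node 6: h_left=0, h_right=-1, diff=1 [OK], height=1
  node 12: h_left=-1, h_right=-1, diff=0 [OK], height=0
  node 13: h_left=0, h_right=-1, diff=1 [OK], height=1
  node 8: h_left=1, h_right=1, diff=0 [OK], height=2
  node 23: h_left=-1, h_right=-1, diff=0 [OK], height=0
  node 41: h_left=0, h_right=-1, diff=1 [OK], height=1
  node 45: h_left=-1, h_right=-1, diff=0 [OK], height=0
  node 49: h_left=0, h_right=-1, diff=1 [OK], height=1
  node 43: h_left=1, h_right=1, diff=0 [OK], height=2
  node 19: h_left=2, h_right=2, diff=0 [OK], height=3
All nodes satisfy the balance condition.
Result: Balanced


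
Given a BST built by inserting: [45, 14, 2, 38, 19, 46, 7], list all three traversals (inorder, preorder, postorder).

Tree insertion order: [45, 14, 2, 38, 19, 46, 7]
Tree (level-order array): [45, 14, 46, 2, 38, None, None, None, 7, 19]
Inorder (L, root, R): [2, 7, 14, 19, 38, 45, 46]
Preorder (root, L, R): [45, 14, 2, 7, 38, 19, 46]
Postorder (L, R, root): [7, 2, 19, 38, 14, 46, 45]


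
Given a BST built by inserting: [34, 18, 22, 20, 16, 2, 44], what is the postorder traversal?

Tree insertion order: [34, 18, 22, 20, 16, 2, 44]
Tree (level-order array): [34, 18, 44, 16, 22, None, None, 2, None, 20]
Postorder traversal: [2, 16, 20, 22, 18, 44, 34]


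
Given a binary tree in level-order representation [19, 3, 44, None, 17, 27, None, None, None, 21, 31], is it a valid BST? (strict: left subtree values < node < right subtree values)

Level-order array: [19, 3, 44, None, 17, 27, None, None, None, 21, 31]
Validate using subtree bounds (lo, hi): at each node, require lo < value < hi,
then recurse left with hi=value and right with lo=value.
Preorder trace (stopping at first violation):
  at node 19 with bounds (-inf, +inf): OK
  at node 3 with bounds (-inf, 19): OK
  at node 17 with bounds (3, 19): OK
  at node 44 with bounds (19, +inf): OK
  at node 27 with bounds (19, 44): OK
  at node 21 with bounds (19, 27): OK
  at node 31 with bounds (27, 44): OK
No violation found at any node.
Result: Valid BST


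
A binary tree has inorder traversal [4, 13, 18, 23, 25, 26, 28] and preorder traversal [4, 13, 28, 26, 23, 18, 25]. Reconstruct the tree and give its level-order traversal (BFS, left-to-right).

Inorder:  [4, 13, 18, 23, 25, 26, 28]
Preorder: [4, 13, 28, 26, 23, 18, 25]
Algorithm: preorder visits root first, so consume preorder in order;
for each root, split the current inorder slice at that value into
left-subtree inorder and right-subtree inorder, then recurse.
Recursive splits:
  root=4; inorder splits into left=[], right=[13, 18, 23, 25, 26, 28]
  root=13; inorder splits into left=[], right=[18, 23, 25, 26, 28]
  root=28; inorder splits into left=[18, 23, 25, 26], right=[]
  root=26; inorder splits into left=[18, 23, 25], right=[]
  root=23; inorder splits into left=[18], right=[25]
  root=18; inorder splits into left=[], right=[]
  root=25; inorder splits into left=[], right=[]
Reconstructed level-order: [4, 13, 28, 26, 23, 18, 25]


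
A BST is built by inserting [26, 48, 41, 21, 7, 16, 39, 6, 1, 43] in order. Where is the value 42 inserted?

Starting tree (level order): [26, 21, 48, 7, None, 41, None, 6, 16, 39, 43, 1]
Insertion path: 26 -> 48 -> 41 -> 43
Result: insert 42 as left child of 43
Final tree (level order): [26, 21, 48, 7, None, 41, None, 6, 16, 39, 43, 1, None, None, None, None, None, 42]


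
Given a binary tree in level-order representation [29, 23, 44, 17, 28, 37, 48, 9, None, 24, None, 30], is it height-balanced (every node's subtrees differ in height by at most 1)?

Tree (level-order array): [29, 23, 44, 17, 28, 37, 48, 9, None, 24, None, 30]
Definition: a tree is height-balanced if, at every node, |h(left) - h(right)| <= 1 (empty subtree has height -1).
Bottom-up per-node check:
  node 9: h_left=-1, h_right=-1, diff=0 [OK], height=0
  node 17: h_left=0, h_right=-1, diff=1 [OK], height=1
  node 24: h_left=-1, h_right=-1, diff=0 [OK], height=0
  node 28: h_left=0, h_right=-1, diff=1 [OK], height=1
  node 23: h_left=1, h_right=1, diff=0 [OK], height=2
  node 30: h_left=-1, h_right=-1, diff=0 [OK], height=0
  node 37: h_left=0, h_right=-1, diff=1 [OK], height=1
  node 48: h_left=-1, h_right=-1, diff=0 [OK], height=0
  node 44: h_left=1, h_right=0, diff=1 [OK], height=2
  node 29: h_left=2, h_right=2, diff=0 [OK], height=3
All nodes satisfy the balance condition.
Result: Balanced


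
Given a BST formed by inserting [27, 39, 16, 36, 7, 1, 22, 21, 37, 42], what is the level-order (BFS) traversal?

Tree insertion order: [27, 39, 16, 36, 7, 1, 22, 21, 37, 42]
Tree (level-order array): [27, 16, 39, 7, 22, 36, 42, 1, None, 21, None, None, 37]
BFS from the root, enqueuing left then right child of each popped node:
  queue [27] -> pop 27, enqueue [16, 39], visited so far: [27]
  queue [16, 39] -> pop 16, enqueue [7, 22], visited so far: [27, 16]
  queue [39, 7, 22] -> pop 39, enqueue [36, 42], visited so far: [27, 16, 39]
  queue [7, 22, 36, 42] -> pop 7, enqueue [1], visited so far: [27, 16, 39, 7]
  queue [22, 36, 42, 1] -> pop 22, enqueue [21], visited so far: [27, 16, 39, 7, 22]
  queue [36, 42, 1, 21] -> pop 36, enqueue [37], visited so far: [27, 16, 39, 7, 22, 36]
  queue [42, 1, 21, 37] -> pop 42, enqueue [none], visited so far: [27, 16, 39, 7, 22, 36, 42]
  queue [1, 21, 37] -> pop 1, enqueue [none], visited so far: [27, 16, 39, 7, 22, 36, 42, 1]
  queue [21, 37] -> pop 21, enqueue [none], visited so far: [27, 16, 39, 7, 22, 36, 42, 1, 21]
  queue [37] -> pop 37, enqueue [none], visited so far: [27, 16, 39, 7, 22, 36, 42, 1, 21, 37]
Result: [27, 16, 39, 7, 22, 36, 42, 1, 21, 37]


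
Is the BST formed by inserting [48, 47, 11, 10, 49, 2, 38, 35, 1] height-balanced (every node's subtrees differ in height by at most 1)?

Tree (level-order array): [48, 47, 49, 11, None, None, None, 10, 38, 2, None, 35, None, 1]
Definition: a tree is height-balanced if, at every node, |h(left) - h(right)| <= 1 (empty subtree has height -1).
Bottom-up per-node check:
  node 1: h_left=-1, h_right=-1, diff=0 [OK], height=0
  node 2: h_left=0, h_right=-1, diff=1 [OK], height=1
  node 10: h_left=1, h_right=-1, diff=2 [FAIL (|1--1|=2 > 1)], height=2
  node 35: h_left=-1, h_right=-1, diff=0 [OK], height=0
  node 38: h_left=0, h_right=-1, diff=1 [OK], height=1
  node 11: h_left=2, h_right=1, diff=1 [OK], height=3
  node 47: h_left=3, h_right=-1, diff=4 [FAIL (|3--1|=4 > 1)], height=4
  node 49: h_left=-1, h_right=-1, diff=0 [OK], height=0
  node 48: h_left=4, h_right=0, diff=4 [FAIL (|4-0|=4 > 1)], height=5
Node 10 violates the condition: |1 - -1| = 2 > 1.
Result: Not balanced


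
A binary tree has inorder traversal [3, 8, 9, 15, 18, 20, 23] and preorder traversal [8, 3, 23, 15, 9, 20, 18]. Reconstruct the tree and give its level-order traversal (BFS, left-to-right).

Inorder:  [3, 8, 9, 15, 18, 20, 23]
Preorder: [8, 3, 23, 15, 9, 20, 18]
Algorithm: preorder visits root first, so consume preorder in order;
for each root, split the current inorder slice at that value into
left-subtree inorder and right-subtree inorder, then recurse.
Recursive splits:
  root=8; inorder splits into left=[3], right=[9, 15, 18, 20, 23]
  root=3; inorder splits into left=[], right=[]
  root=23; inorder splits into left=[9, 15, 18, 20], right=[]
  root=15; inorder splits into left=[9], right=[18, 20]
  root=9; inorder splits into left=[], right=[]
  root=20; inorder splits into left=[18], right=[]
  root=18; inorder splits into left=[], right=[]
Reconstructed level-order: [8, 3, 23, 15, 9, 20, 18]


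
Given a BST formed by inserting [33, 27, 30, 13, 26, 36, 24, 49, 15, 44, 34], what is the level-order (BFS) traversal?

Tree insertion order: [33, 27, 30, 13, 26, 36, 24, 49, 15, 44, 34]
Tree (level-order array): [33, 27, 36, 13, 30, 34, 49, None, 26, None, None, None, None, 44, None, 24, None, None, None, 15]
BFS from the root, enqueuing left then right child of each popped node:
  queue [33] -> pop 33, enqueue [27, 36], visited so far: [33]
  queue [27, 36] -> pop 27, enqueue [13, 30], visited so far: [33, 27]
  queue [36, 13, 30] -> pop 36, enqueue [34, 49], visited so far: [33, 27, 36]
  queue [13, 30, 34, 49] -> pop 13, enqueue [26], visited so far: [33, 27, 36, 13]
  queue [30, 34, 49, 26] -> pop 30, enqueue [none], visited so far: [33, 27, 36, 13, 30]
  queue [34, 49, 26] -> pop 34, enqueue [none], visited so far: [33, 27, 36, 13, 30, 34]
  queue [49, 26] -> pop 49, enqueue [44], visited so far: [33, 27, 36, 13, 30, 34, 49]
  queue [26, 44] -> pop 26, enqueue [24], visited so far: [33, 27, 36, 13, 30, 34, 49, 26]
  queue [44, 24] -> pop 44, enqueue [none], visited so far: [33, 27, 36, 13, 30, 34, 49, 26, 44]
  queue [24] -> pop 24, enqueue [15], visited so far: [33, 27, 36, 13, 30, 34, 49, 26, 44, 24]
  queue [15] -> pop 15, enqueue [none], visited so far: [33, 27, 36, 13, 30, 34, 49, 26, 44, 24, 15]
Result: [33, 27, 36, 13, 30, 34, 49, 26, 44, 24, 15]


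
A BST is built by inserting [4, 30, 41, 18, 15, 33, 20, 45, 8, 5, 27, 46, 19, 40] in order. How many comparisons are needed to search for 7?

Search path for 7: 4 -> 30 -> 18 -> 15 -> 8 -> 5
Found: False
Comparisons: 6


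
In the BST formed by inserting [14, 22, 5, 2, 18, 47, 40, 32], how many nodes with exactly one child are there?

Tree built from: [14, 22, 5, 2, 18, 47, 40, 32]
Tree (level-order array): [14, 5, 22, 2, None, 18, 47, None, None, None, None, 40, None, 32]
Rule: These are nodes with exactly 1 non-null child.
Per-node child counts:
  node 14: 2 child(ren)
  node 5: 1 child(ren)
  node 2: 0 child(ren)
  node 22: 2 child(ren)
  node 18: 0 child(ren)
  node 47: 1 child(ren)
  node 40: 1 child(ren)
  node 32: 0 child(ren)
Matching nodes: [5, 47, 40]
Count of nodes with exactly one child: 3


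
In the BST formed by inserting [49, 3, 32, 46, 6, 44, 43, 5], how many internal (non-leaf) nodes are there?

Tree built from: [49, 3, 32, 46, 6, 44, 43, 5]
Tree (level-order array): [49, 3, None, None, 32, 6, 46, 5, None, 44, None, None, None, 43]
Rule: An internal node has at least one child.
Per-node child counts:
  node 49: 1 child(ren)
  node 3: 1 child(ren)
  node 32: 2 child(ren)
  node 6: 1 child(ren)
  node 5: 0 child(ren)
  node 46: 1 child(ren)
  node 44: 1 child(ren)
  node 43: 0 child(ren)
Matching nodes: [49, 3, 32, 6, 46, 44]
Count of internal (non-leaf) nodes: 6


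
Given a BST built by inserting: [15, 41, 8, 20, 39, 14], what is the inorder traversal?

Tree insertion order: [15, 41, 8, 20, 39, 14]
Tree (level-order array): [15, 8, 41, None, 14, 20, None, None, None, None, 39]
Inorder traversal: [8, 14, 15, 20, 39, 41]


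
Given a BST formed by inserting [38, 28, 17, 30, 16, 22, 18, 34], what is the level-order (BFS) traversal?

Tree insertion order: [38, 28, 17, 30, 16, 22, 18, 34]
Tree (level-order array): [38, 28, None, 17, 30, 16, 22, None, 34, None, None, 18]
BFS from the root, enqueuing left then right child of each popped node:
  queue [38] -> pop 38, enqueue [28], visited so far: [38]
  queue [28] -> pop 28, enqueue [17, 30], visited so far: [38, 28]
  queue [17, 30] -> pop 17, enqueue [16, 22], visited so far: [38, 28, 17]
  queue [30, 16, 22] -> pop 30, enqueue [34], visited so far: [38, 28, 17, 30]
  queue [16, 22, 34] -> pop 16, enqueue [none], visited so far: [38, 28, 17, 30, 16]
  queue [22, 34] -> pop 22, enqueue [18], visited so far: [38, 28, 17, 30, 16, 22]
  queue [34, 18] -> pop 34, enqueue [none], visited so far: [38, 28, 17, 30, 16, 22, 34]
  queue [18] -> pop 18, enqueue [none], visited so far: [38, 28, 17, 30, 16, 22, 34, 18]
Result: [38, 28, 17, 30, 16, 22, 34, 18]


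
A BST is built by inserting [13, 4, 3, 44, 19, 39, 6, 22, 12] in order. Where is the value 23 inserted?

Starting tree (level order): [13, 4, 44, 3, 6, 19, None, None, None, None, 12, None, 39, None, None, 22]
Insertion path: 13 -> 44 -> 19 -> 39 -> 22
Result: insert 23 as right child of 22
Final tree (level order): [13, 4, 44, 3, 6, 19, None, None, None, None, 12, None, 39, None, None, 22, None, None, 23]


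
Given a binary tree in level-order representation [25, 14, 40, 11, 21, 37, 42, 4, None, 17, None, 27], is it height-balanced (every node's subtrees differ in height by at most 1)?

Tree (level-order array): [25, 14, 40, 11, 21, 37, 42, 4, None, 17, None, 27]
Definition: a tree is height-balanced if, at every node, |h(left) - h(right)| <= 1 (empty subtree has height -1).
Bottom-up per-node check:
  node 4: h_left=-1, h_right=-1, diff=0 [OK], height=0
  node 11: h_left=0, h_right=-1, diff=1 [OK], height=1
  node 17: h_left=-1, h_right=-1, diff=0 [OK], height=0
  node 21: h_left=0, h_right=-1, diff=1 [OK], height=1
  node 14: h_left=1, h_right=1, diff=0 [OK], height=2
  node 27: h_left=-1, h_right=-1, diff=0 [OK], height=0
  node 37: h_left=0, h_right=-1, diff=1 [OK], height=1
  node 42: h_left=-1, h_right=-1, diff=0 [OK], height=0
  node 40: h_left=1, h_right=0, diff=1 [OK], height=2
  node 25: h_left=2, h_right=2, diff=0 [OK], height=3
All nodes satisfy the balance condition.
Result: Balanced


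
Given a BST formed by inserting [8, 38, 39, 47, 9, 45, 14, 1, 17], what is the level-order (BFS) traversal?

Tree insertion order: [8, 38, 39, 47, 9, 45, 14, 1, 17]
Tree (level-order array): [8, 1, 38, None, None, 9, 39, None, 14, None, 47, None, 17, 45]
BFS from the root, enqueuing left then right child of each popped node:
  queue [8] -> pop 8, enqueue [1, 38], visited so far: [8]
  queue [1, 38] -> pop 1, enqueue [none], visited so far: [8, 1]
  queue [38] -> pop 38, enqueue [9, 39], visited so far: [8, 1, 38]
  queue [9, 39] -> pop 9, enqueue [14], visited so far: [8, 1, 38, 9]
  queue [39, 14] -> pop 39, enqueue [47], visited so far: [8, 1, 38, 9, 39]
  queue [14, 47] -> pop 14, enqueue [17], visited so far: [8, 1, 38, 9, 39, 14]
  queue [47, 17] -> pop 47, enqueue [45], visited so far: [8, 1, 38, 9, 39, 14, 47]
  queue [17, 45] -> pop 17, enqueue [none], visited so far: [8, 1, 38, 9, 39, 14, 47, 17]
  queue [45] -> pop 45, enqueue [none], visited so far: [8, 1, 38, 9, 39, 14, 47, 17, 45]
Result: [8, 1, 38, 9, 39, 14, 47, 17, 45]


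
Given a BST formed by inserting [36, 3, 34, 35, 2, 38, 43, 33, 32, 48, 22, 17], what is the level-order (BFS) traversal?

Tree insertion order: [36, 3, 34, 35, 2, 38, 43, 33, 32, 48, 22, 17]
Tree (level-order array): [36, 3, 38, 2, 34, None, 43, None, None, 33, 35, None, 48, 32, None, None, None, None, None, 22, None, 17]
BFS from the root, enqueuing left then right child of each popped node:
  queue [36] -> pop 36, enqueue [3, 38], visited so far: [36]
  queue [3, 38] -> pop 3, enqueue [2, 34], visited so far: [36, 3]
  queue [38, 2, 34] -> pop 38, enqueue [43], visited so far: [36, 3, 38]
  queue [2, 34, 43] -> pop 2, enqueue [none], visited so far: [36, 3, 38, 2]
  queue [34, 43] -> pop 34, enqueue [33, 35], visited so far: [36, 3, 38, 2, 34]
  queue [43, 33, 35] -> pop 43, enqueue [48], visited so far: [36, 3, 38, 2, 34, 43]
  queue [33, 35, 48] -> pop 33, enqueue [32], visited so far: [36, 3, 38, 2, 34, 43, 33]
  queue [35, 48, 32] -> pop 35, enqueue [none], visited so far: [36, 3, 38, 2, 34, 43, 33, 35]
  queue [48, 32] -> pop 48, enqueue [none], visited so far: [36, 3, 38, 2, 34, 43, 33, 35, 48]
  queue [32] -> pop 32, enqueue [22], visited so far: [36, 3, 38, 2, 34, 43, 33, 35, 48, 32]
  queue [22] -> pop 22, enqueue [17], visited so far: [36, 3, 38, 2, 34, 43, 33, 35, 48, 32, 22]
  queue [17] -> pop 17, enqueue [none], visited so far: [36, 3, 38, 2, 34, 43, 33, 35, 48, 32, 22, 17]
Result: [36, 3, 38, 2, 34, 43, 33, 35, 48, 32, 22, 17]


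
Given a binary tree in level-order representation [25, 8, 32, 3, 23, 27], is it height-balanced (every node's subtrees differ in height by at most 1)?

Tree (level-order array): [25, 8, 32, 3, 23, 27]
Definition: a tree is height-balanced if, at every node, |h(left) - h(right)| <= 1 (empty subtree has height -1).
Bottom-up per-node check:
  node 3: h_left=-1, h_right=-1, diff=0 [OK], height=0
  node 23: h_left=-1, h_right=-1, diff=0 [OK], height=0
  node 8: h_left=0, h_right=0, diff=0 [OK], height=1
  node 27: h_left=-1, h_right=-1, diff=0 [OK], height=0
  node 32: h_left=0, h_right=-1, diff=1 [OK], height=1
  node 25: h_left=1, h_right=1, diff=0 [OK], height=2
All nodes satisfy the balance condition.
Result: Balanced


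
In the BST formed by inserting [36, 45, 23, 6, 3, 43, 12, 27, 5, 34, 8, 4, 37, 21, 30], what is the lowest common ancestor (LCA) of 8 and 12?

Tree insertion order: [36, 45, 23, 6, 3, 43, 12, 27, 5, 34, 8, 4, 37, 21, 30]
Tree (level-order array): [36, 23, 45, 6, 27, 43, None, 3, 12, None, 34, 37, None, None, 5, 8, 21, 30, None, None, None, 4]
In a BST, the LCA of p=8, q=12 is the first node v on the
root-to-leaf path with p <= v <= q (go left if both < v, right if both > v).
Walk from root:
  at 36: both 8 and 12 < 36, go left
  at 23: both 8 and 12 < 23, go left
  at 6: both 8 and 12 > 6, go right
  at 12: 8 <= 12 <= 12, this is the LCA
LCA = 12


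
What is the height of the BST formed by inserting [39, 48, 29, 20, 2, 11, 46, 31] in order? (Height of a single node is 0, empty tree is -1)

Insertion order: [39, 48, 29, 20, 2, 11, 46, 31]
Tree (level-order array): [39, 29, 48, 20, 31, 46, None, 2, None, None, None, None, None, None, 11]
Compute height bottom-up (empty subtree = -1):
  height(11) = 1 + max(-1, -1) = 0
  height(2) = 1 + max(-1, 0) = 1
  height(20) = 1 + max(1, -1) = 2
  height(31) = 1 + max(-1, -1) = 0
  height(29) = 1 + max(2, 0) = 3
  height(46) = 1 + max(-1, -1) = 0
  height(48) = 1 + max(0, -1) = 1
  height(39) = 1 + max(3, 1) = 4
Height = 4


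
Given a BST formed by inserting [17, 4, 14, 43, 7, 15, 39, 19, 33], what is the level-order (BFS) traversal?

Tree insertion order: [17, 4, 14, 43, 7, 15, 39, 19, 33]
Tree (level-order array): [17, 4, 43, None, 14, 39, None, 7, 15, 19, None, None, None, None, None, None, 33]
BFS from the root, enqueuing left then right child of each popped node:
  queue [17] -> pop 17, enqueue [4, 43], visited so far: [17]
  queue [4, 43] -> pop 4, enqueue [14], visited so far: [17, 4]
  queue [43, 14] -> pop 43, enqueue [39], visited so far: [17, 4, 43]
  queue [14, 39] -> pop 14, enqueue [7, 15], visited so far: [17, 4, 43, 14]
  queue [39, 7, 15] -> pop 39, enqueue [19], visited so far: [17, 4, 43, 14, 39]
  queue [7, 15, 19] -> pop 7, enqueue [none], visited so far: [17, 4, 43, 14, 39, 7]
  queue [15, 19] -> pop 15, enqueue [none], visited so far: [17, 4, 43, 14, 39, 7, 15]
  queue [19] -> pop 19, enqueue [33], visited so far: [17, 4, 43, 14, 39, 7, 15, 19]
  queue [33] -> pop 33, enqueue [none], visited so far: [17, 4, 43, 14, 39, 7, 15, 19, 33]
Result: [17, 4, 43, 14, 39, 7, 15, 19, 33]


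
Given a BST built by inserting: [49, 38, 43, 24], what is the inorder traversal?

Tree insertion order: [49, 38, 43, 24]
Tree (level-order array): [49, 38, None, 24, 43]
Inorder traversal: [24, 38, 43, 49]


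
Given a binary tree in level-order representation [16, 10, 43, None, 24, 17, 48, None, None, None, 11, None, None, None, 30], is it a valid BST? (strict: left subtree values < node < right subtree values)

Level-order array: [16, 10, 43, None, 24, 17, 48, None, None, None, 11, None, None, None, 30]
Validate using subtree bounds (lo, hi): at each node, require lo < value < hi,
then recurse left with hi=value and right with lo=value.
Preorder trace (stopping at first violation):
  at node 16 with bounds (-inf, +inf): OK
  at node 10 with bounds (-inf, 16): OK
  at node 24 with bounds (10, 16): VIOLATION
Node 24 violates its bound: not (10 < 24 < 16).
Result: Not a valid BST


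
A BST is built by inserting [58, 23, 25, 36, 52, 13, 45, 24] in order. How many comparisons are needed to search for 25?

Search path for 25: 58 -> 23 -> 25
Found: True
Comparisons: 3


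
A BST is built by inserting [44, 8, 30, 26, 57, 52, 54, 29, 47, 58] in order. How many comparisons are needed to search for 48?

Search path for 48: 44 -> 57 -> 52 -> 47
Found: False
Comparisons: 4


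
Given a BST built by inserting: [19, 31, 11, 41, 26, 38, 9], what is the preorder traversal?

Tree insertion order: [19, 31, 11, 41, 26, 38, 9]
Tree (level-order array): [19, 11, 31, 9, None, 26, 41, None, None, None, None, 38]
Preorder traversal: [19, 11, 9, 31, 26, 41, 38]


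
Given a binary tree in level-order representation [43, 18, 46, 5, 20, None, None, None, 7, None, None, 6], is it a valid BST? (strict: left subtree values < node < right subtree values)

Level-order array: [43, 18, 46, 5, 20, None, None, None, 7, None, None, 6]
Validate using subtree bounds (lo, hi): at each node, require lo < value < hi,
then recurse left with hi=value and right with lo=value.
Preorder trace (stopping at first violation):
  at node 43 with bounds (-inf, +inf): OK
  at node 18 with bounds (-inf, 43): OK
  at node 5 with bounds (-inf, 18): OK
  at node 7 with bounds (5, 18): OK
  at node 6 with bounds (5, 7): OK
  at node 20 with bounds (18, 43): OK
  at node 46 with bounds (43, +inf): OK
No violation found at any node.
Result: Valid BST


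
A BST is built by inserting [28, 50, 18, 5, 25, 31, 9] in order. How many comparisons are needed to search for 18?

Search path for 18: 28 -> 18
Found: True
Comparisons: 2


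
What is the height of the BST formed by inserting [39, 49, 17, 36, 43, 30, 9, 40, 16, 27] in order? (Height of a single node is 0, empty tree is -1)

Insertion order: [39, 49, 17, 36, 43, 30, 9, 40, 16, 27]
Tree (level-order array): [39, 17, 49, 9, 36, 43, None, None, 16, 30, None, 40, None, None, None, 27]
Compute height bottom-up (empty subtree = -1):
  height(16) = 1 + max(-1, -1) = 0
  height(9) = 1 + max(-1, 0) = 1
  height(27) = 1 + max(-1, -1) = 0
  height(30) = 1 + max(0, -1) = 1
  height(36) = 1 + max(1, -1) = 2
  height(17) = 1 + max(1, 2) = 3
  height(40) = 1 + max(-1, -1) = 0
  height(43) = 1 + max(0, -1) = 1
  height(49) = 1 + max(1, -1) = 2
  height(39) = 1 + max(3, 2) = 4
Height = 4


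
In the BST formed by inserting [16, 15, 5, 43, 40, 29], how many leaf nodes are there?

Tree built from: [16, 15, 5, 43, 40, 29]
Tree (level-order array): [16, 15, 43, 5, None, 40, None, None, None, 29]
Rule: A leaf has 0 children.
Per-node child counts:
  node 16: 2 child(ren)
  node 15: 1 child(ren)
  node 5: 0 child(ren)
  node 43: 1 child(ren)
  node 40: 1 child(ren)
  node 29: 0 child(ren)
Matching nodes: [5, 29]
Count of leaf nodes: 2


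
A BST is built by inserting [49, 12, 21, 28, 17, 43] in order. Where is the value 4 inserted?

Starting tree (level order): [49, 12, None, None, 21, 17, 28, None, None, None, 43]
Insertion path: 49 -> 12
Result: insert 4 as left child of 12
Final tree (level order): [49, 12, None, 4, 21, None, None, 17, 28, None, None, None, 43]


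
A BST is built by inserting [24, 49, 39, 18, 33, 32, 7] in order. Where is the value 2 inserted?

Starting tree (level order): [24, 18, 49, 7, None, 39, None, None, None, 33, None, 32]
Insertion path: 24 -> 18 -> 7
Result: insert 2 as left child of 7
Final tree (level order): [24, 18, 49, 7, None, 39, None, 2, None, 33, None, None, None, 32]


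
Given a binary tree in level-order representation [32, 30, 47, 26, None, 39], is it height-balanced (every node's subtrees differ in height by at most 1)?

Tree (level-order array): [32, 30, 47, 26, None, 39]
Definition: a tree is height-balanced if, at every node, |h(left) - h(right)| <= 1 (empty subtree has height -1).
Bottom-up per-node check:
  node 26: h_left=-1, h_right=-1, diff=0 [OK], height=0
  node 30: h_left=0, h_right=-1, diff=1 [OK], height=1
  node 39: h_left=-1, h_right=-1, diff=0 [OK], height=0
  node 47: h_left=0, h_right=-1, diff=1 [OK], height=1
  node 32: h_left=1, h_right=1, diff=0 [OK], height=2
All nodes satisfy the balance condition.
Result: Balanced


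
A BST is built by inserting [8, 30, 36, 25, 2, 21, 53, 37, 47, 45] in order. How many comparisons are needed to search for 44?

Search path for 44: 8 -> 30 -> 36 -> 53 -> 37 -> 47 -> 45
Found: False
Comparisons: 7


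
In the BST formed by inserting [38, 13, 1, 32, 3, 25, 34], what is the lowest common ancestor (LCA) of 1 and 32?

Tree insertion order: [38, 13, 1, 32, 3, 25, 34]
Tree (level-order array): [38, 13, None, 1, 32, None, 3, 25, 34]
In a BST, the LCA of p=1, q=32 is the first node v on the
root-to-leaf path with p <= v <= q (go left if both < v, right if both > v).
Walk from root:
  at 38: both 1 and 32 < 38, go left
  at 13: 1 <= 13 <= 32, this is the LCA
LCA = 13


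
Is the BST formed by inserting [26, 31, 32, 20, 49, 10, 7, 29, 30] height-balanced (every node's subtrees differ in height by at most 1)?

Tree (level-order array): [26, 20, 31, 10, None, 29, 32, 7, None, None, 30, None, 49]
Definition: a tree is height-balanced if, at every node, |h(left) - h(right)| <= 1 (empty subtree has height -1).
Bottom-up per-node check:
  node 7: h_left=-1, h_right=-1, diff=0 [OK], height=0
  node 10: h_left=0, h_right=-1, diff=1 [OK], height=1
  node 20: h_left=1, h_right=-1, diff=2 [FAIL (|1--1|=2 > 1)], height=2
  node 30: h_left=-1, h_right=-1, diff=0 [OK], height=0
  node 29: h_left=-1, h_right=0, diff=1 [OK], height=1
  node 49: h_left=-1, h_right=-1, diff=0 [OK], height=0
  node 32: h_left=-1, h_right=0, diff=1 [OK], height=1
  node 31: h_left=1, h_right=1, diff=0 [OK], height=2
  node 26: h_left=2, h_right=2, diff=0 [OK], height=3
Node 20 violates the condition: |1 - -1| = 2 > 1.
Result: Not balanced


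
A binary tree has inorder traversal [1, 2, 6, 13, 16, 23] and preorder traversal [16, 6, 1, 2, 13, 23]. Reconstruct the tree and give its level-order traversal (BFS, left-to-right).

Inorder:  [1, 2, 6, 13, 16, 23]
Preorder: [16, 6, 1, 2, 13, 23]
Algorithm: preorder visits root first, so consume preorder in order;
for each root, split the current inorder slice at that value into
left-subtree inorder and right-subtree inorder, then recurse.
Recursive splits:
  root=16; inorder splits into left=[1, 2, 6, 13], right=[23]
  root=6; inorder splits into left=[1, 2], right=[13]
  root=1; inorder splits into left=[], right=[2]
  root=2; inorder splits into left=[], right=[]
  root=13; inorder splits into left=[], right=[]
  root=23; inorder splits into left=[], right=[]
Reconstructed level-order: [16, 6, 23, 1, 13, 2]


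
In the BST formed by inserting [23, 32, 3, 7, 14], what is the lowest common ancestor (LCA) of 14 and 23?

Tree insertion order: [23, 32, 3, 7, 14]
Tree (level-order array): [23, 3, 32, None, 7, None, None, None, 14]
In a BST, the LCA of p=14, q=23 is the first node v on the
root-to-leaf path with p <= v <= q (go left if both < v, right if both > v).
Walk from root:
  at 23: 14 <= 23 <= 23, this is the LCA
LCA = 23


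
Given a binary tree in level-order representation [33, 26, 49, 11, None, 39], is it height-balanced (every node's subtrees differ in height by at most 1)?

Tree (level-order array): [33, 26, 49, 11, None, 39]
Definition: a tree is height-balanced if, at every node, |h(left) - h(right)| <= 1 (empty subtree has height -1).
Bottom-up per-node check:
  node 11: h_left=-1, h_right=-1, diff=0 [OK], height=0
  node 26: h_left=0, h_right=-1, diff=1 [OK], height=1
  node 39: h_left=-1, h_right=-1, diff=0 [OK], height=0
  node 49: h_left=0, h_right=-1, diff=1 [OK], height=1
  node 33: h_left=1, h_right=1, diff=0 [OK], height=2
All nodes satisfy the balance condition.
Result: Balanced


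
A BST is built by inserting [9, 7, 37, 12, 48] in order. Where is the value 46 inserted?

Starting tree (level order): [9, 7, 37, None, None, 12, 48]
Insertion path: 9 -> 37 -> 48
Result: insert 46 as left child of 48
Final tree (level order): [9, 7, 37, None, None, 12, 48, None, None, 46]


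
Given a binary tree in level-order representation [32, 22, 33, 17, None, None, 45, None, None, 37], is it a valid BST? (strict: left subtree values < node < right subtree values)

Level-order array: [32, 22, 33, 17, None, None, 45, None, None, 37]
Validate using subtree bounds (lo, hi): at each node, require lo < value < hi,
then recurse left with hi=value and right with lo=value.
Preorder trace (stopping at first violation):
  at node 32 with bounds (-inf, +inf): OK
  at node 22 with bounds (-inf, 32): OK
  at node 17 with bounds (-inf, 22): OK
  at node 33 with bounds (32, +inf): OK
  at node 45 with bounds (33, +inf): OK
  at node 37 with bounds (33, 45): OK
No violation found at any node.
Result: Valid BST


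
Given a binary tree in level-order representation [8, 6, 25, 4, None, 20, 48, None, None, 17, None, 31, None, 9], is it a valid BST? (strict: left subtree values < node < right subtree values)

Level-order array: [8, 6, 25, 4, None, 20, 48, None, None, 17, None, 31, None, 9]
Validate using subtree bounds (lo, hi): at each node, require lo < value < hi,
then recurse left with hi=value and right with lo=value.
Preorder trace (stopping at first violation):
  at node 8 with bounds (-inf, +inf): OK
  at node 6 with bounds (-inf, 8): OK
  at node 4 with bounds (-inf, 6): OK
  at node 25 with bounds (8, +inf): OK
  at node 20 with bounds (8, 25): OK
  at node 17 with bounds (8, 20): OK
  at node 9 with bounds (8, 17): OK
  at node 48 with bounds (25, +inf): OK
  at node 31 with bounds (25, 48): OK
No violation found at any node.
Result: Valid BST


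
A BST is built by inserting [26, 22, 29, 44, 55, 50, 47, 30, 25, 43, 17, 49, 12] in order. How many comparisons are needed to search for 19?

Search path for 19: 26 -> 22 -> 17
Found: False
Comparisons: 3


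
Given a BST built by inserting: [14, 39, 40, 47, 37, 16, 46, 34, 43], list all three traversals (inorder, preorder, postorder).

Tree insertion order: [14, 39, 40, 47, 37, 16, 46, 34, 43]
Tree (level-order array): [14, None, 39, 37, 40, 16, None, None, 47, None, 34, 46, None, None, None, 43]
Inorder (L, root, R): [14, 16, 34, 37, 39, 40, 43, 46, 47]
Preorder (root, L, R): [14, 39, 37, 16, 34, 40, 47, 46, 43]
Postorder (L, R, root): [34, 16, 37, 43, 46, 47, 40, 39, 14]


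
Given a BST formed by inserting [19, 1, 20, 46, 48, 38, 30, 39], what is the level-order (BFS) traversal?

Tree insertion order: [19, 1, 20, 46, 48, 38, 30, 39]
Tree (level-order array): [19, 1, 20, None, None, None, 46, 38, 48, 30, 39]
BFS from the root, enqueuing left then right child of each popped node:
  queue [19] -> pop 19, enqueue [1, 20], visited so far: [19]
  queue [1, 20] -> pop 1, enqueue [none], visited so far: [19, 1]
  queue [20] -> pop 20, enqueue [46], visited so far: [19, 1, 20]
  queue [46] -> pop 46, enqueue [38, 48], visited so far: [19, 1, 20, 46]
  queue [38, 48] -> pop 38, enqueue [30, 39], visited so far: [19, 1, 20, 46, 38]
  queue [48, 30, 39] -> pop 48, enqueue [none], visited so far: [19, 1, 20, 46, 38, 48]
  queue [30, 39] -> pop 30, enqueue [none], visited so far: [19, 1, 20, 46, 38, 48, 30]
  queue [39] -> pop 39, enqueue [none], visited so far: [19, 1, 20, 46, 38, 48, 30, 39]
Result: [19, 1, 20, 46, 38, 48, 30, 39]
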